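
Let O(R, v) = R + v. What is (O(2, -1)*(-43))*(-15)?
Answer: 645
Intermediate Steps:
(O(2, -1)*(-43))*(-15) = ((2 - 1)*(-43))*(-15) = (1*(-43))*(-15) = -43*(-15) = 645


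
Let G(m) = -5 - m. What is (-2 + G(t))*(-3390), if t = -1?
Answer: 20340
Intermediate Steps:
(-2 + G(t))*(-3390) = (-2 + (-5 - 1*(-1)))*(-3390) = (-2 + (-5 + 1))*(-3390) = (-2 - 4)*(-3390) = -6*(-3390) = 20340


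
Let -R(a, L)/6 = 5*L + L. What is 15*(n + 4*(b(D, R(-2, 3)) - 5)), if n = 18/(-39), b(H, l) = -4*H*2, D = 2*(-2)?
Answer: 20970/13 ≈ 1613.1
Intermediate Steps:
R(a, L) = -36*L (R(a, L) = -6*(5*L + L) = -36*L)
D = -4
b(H, l) = -8*H
n = -6/13 (n = 18*(-1/39) = -6/13 ≈ -0.46154)
15*(n + 4*(b(D, R(-2, 3)) - 5)) = 15*(-6/13 + 4*(-8*(-4) - 5)) = 15*(-6/13 + 4*(32 - 5)) = 15*(-6/13 + 4*27) = 15*(-6/13 + 108) = 15*(1398/13) = 20970/13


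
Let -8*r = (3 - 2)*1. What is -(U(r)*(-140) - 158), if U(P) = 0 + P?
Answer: 281/2 ≈ 140.50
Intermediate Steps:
r = -⅛ (r = -(3 - 2)/8 = -1/8 = -⅛*1 = -⅛ ≈ -0.12500)
U(P) = P
-(U(r)*(-140) - 158) = -(-⅛*(-140) - 158) = -(35/2 - 158) = -1*(-281/2) = 281/2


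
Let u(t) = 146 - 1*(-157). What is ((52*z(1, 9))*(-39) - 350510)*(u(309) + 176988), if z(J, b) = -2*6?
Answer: -57827714634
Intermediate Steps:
u(t) = 303 (u(t) = 146 + 157 = 303)
z(J, b) = -12
((52*z(1, 9))*(-39) - 350510)*(u(309) + 176988) = ((52*(-12))*(-39) - 350510)*(303 + 176988) = (-624*(-39) - 350510)*177291 = (24336 - 350510)*177291 = -326174*177291 = -57827714634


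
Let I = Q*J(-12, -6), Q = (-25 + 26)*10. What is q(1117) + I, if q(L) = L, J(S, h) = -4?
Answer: 1077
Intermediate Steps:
Q = 10 (Q = 1*10 = 10)
I = -40 (I = 10*(-4) = -40)
q(1117) + I = 1117 - 40 = 1077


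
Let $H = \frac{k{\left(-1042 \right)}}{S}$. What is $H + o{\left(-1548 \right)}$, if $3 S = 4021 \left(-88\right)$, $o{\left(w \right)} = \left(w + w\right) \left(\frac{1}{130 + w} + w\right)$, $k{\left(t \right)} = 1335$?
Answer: $\frac{1202361566626215}{250878232} \approx 4.7926 \cdot 10^{6}$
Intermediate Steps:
$o{\left(w \right)} = 2 w \left(w + \frac{1}{130 + w}\right)$
$S = - \frac{353848}{3}$ ($S = \frac{4021 \left(-88\right)}{3} = \frac{1}{3} \left(-353848\right) = - \frac{353848}{3} \approx -1.1795 \cdot 10^{5}$)
$H = - \frac{4005}{353848}$ ($H = \frac{1335}{- \frac{353848}{3}} = 1335 \left(- \frac{3}{353848}\right) = - \frac{4005}{353848} \approx -0.011318$)
$H + o{\left(-1548 \right)} = - \frac{4005}{353848} + 2 \left(-1548\right) \frac{1}{130 - 1548} \left(1 + \left(-1548\right)^{2} + 130 \left(-1548\right)\right) = - \frac{4005}{353848} + 2 \left(-1548\right) \frac{1}{-1418} \left(1 + 2396304 - 201240\right) = - \frac{4005}{353848} + 2 \left(-1548\right) \left(- \frac{1}{1418}\right) 2195065 = - \frac{4005}{353848} + \frac{3397960620}{709} = \frac{1202361566626215}{250878232}$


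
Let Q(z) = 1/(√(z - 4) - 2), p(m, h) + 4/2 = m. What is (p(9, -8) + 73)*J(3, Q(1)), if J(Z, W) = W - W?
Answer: 0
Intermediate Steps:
p(m, h) = -2 + m
Q(z) = 1/(-2 + √(-4 + z)) (Q(z) = 1/(√(-4 + z) - 2) = 1/(-2 + √(-4 + z)))
J(Z, W) = 0
(p(9, -8) + 73)*J(3, Q(1)) = ((-2 + 9) + 73)*0 = (7 + 73)*0 = 80*0 = 0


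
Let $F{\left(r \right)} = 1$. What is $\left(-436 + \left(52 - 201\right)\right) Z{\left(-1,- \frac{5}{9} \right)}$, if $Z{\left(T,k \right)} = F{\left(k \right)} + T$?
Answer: $0$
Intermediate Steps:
$Z{\left(T,k \right)} = 1 + T$
$\left(-436 + \left(52 - 201\right)\right) Z{\left(-1,- \frac{5}{9} \right)} = \left(-436 + \left(52 - 201\right)\right) \left(1 - 1\right) = \left(-436 - 149\right) 0 = \left(-585\right) 0 = 0$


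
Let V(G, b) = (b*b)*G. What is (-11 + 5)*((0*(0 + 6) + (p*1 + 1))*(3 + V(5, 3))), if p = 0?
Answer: -288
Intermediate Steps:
V(G, b) = G*b² (V(G, b) = b²*G = G*b²)
(-11 + 5)*((0*(0 + 6) + (p*1 + 1))*(3 + V(5, 3))) = (-11 + 5)*((0*(0 + 6) + (0*1 + 1))*(3 + 5*3²)) = -6*(0*6 + (0 + 1))*(3 + 5*9) = -6*(0 + 1)*(3 + 45) = -6*48 = -288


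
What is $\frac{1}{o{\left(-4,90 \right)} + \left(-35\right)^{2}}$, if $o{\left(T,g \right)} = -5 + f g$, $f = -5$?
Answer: $\frac{1}{770} \approx 0.0012987$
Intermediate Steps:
$o{\left(T,g \right)} = -5 - 5 g$
$\frac{1}{o{\left(-4,90 \right)} + \left(-35\right)^{2}} = \frac{1}{\left(-5 - 450\right) + \left(-35\right)^{2}} = \frac{1}{\left(-5 - 450\right) + 1225} = \frac{1}{-455 + 1225} = \frac{1}{770}$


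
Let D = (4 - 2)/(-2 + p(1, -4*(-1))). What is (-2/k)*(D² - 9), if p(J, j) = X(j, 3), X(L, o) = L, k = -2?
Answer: -8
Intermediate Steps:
p(J, j) = j
D = 1 (D = (4 - 2)/(-2 - 4*(-1)) = 2/(-2 + 4) = 2/2 = 2*(½) = 1)
(-2/k)*(D² - 9) = (-2/(-2))*(1² - 9) = (-½*(-2))*(1 - 9) = 1*(-8) = -8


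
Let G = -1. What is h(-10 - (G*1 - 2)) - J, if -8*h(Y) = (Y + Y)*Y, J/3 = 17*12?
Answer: -2497/4 ≈ -624.25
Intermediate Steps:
J = 612 (J = 3*(17*12) = 3*204 = 612)
h(Y) = -Y²/4 (h(Y) = -(Y + Y)*Y/8 = -2*Y*Y/8 = -Y²/4)
h(-10 - (G*1 - 2)) - J = -(-10 - (-1*1 - 2))²/4 - 1*612 = -(-10 - (-1 - 2))²/4 - 612 = -(-10 - 1*(-3))²/4 - 612 = -(-10 + 3)²/4 - 612 = -¼*(-7)² - 612 = -¼*49 - 612 = -49/4 - 612 = -2497/4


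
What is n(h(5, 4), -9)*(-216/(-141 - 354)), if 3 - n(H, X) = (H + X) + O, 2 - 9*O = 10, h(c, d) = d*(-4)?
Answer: 416/33 ≈ 12.606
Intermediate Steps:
h(c, d) = -4*d
O = -8/9 (O = 2/9 - ⅑*10 = 2/9 - 10/9 = -8/9 ≈ -0.88889)
n(H, X) = 35/9 - H - X (n(H, X) = 3 - ((H + X) - 8/9) = 3 - (-8/9 + H + X) = 3 + (8/9 - H - X) = 35/9 - H - X)
n(h(5, 4), -9)*(-216/(-141 - 354)) = (35/9 - (-4)*4 - 1*(-9))*(-216/(-141 - 354)) = (35/9 - 1*(-16) + 9)*(-216/(-495)) = (35/9 + 16 + 9)*(-216*(-1/495)) = (260/9)*(24/55) = 416/33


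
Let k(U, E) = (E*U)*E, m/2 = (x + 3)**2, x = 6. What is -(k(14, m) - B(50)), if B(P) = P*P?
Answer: -364916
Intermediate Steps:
B(P) = P**2
m = 162 (m = 2*(6 + 3)**2 = 2*9**2 = 2*81 = 162)
k(U, E) = U*E**2
-(k(14, m) - B(50)) = -(14*162**2 - 1*50**2) = -(14*26244 - 1*2500) = -(367416 - 2500) = -1*364916 = -364916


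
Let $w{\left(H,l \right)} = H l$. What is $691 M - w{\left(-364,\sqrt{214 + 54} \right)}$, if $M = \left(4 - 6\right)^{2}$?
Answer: $2764 + 728 \sqrt{67} \approx 8722.9$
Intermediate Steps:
$M = 4$ ($M = \left(4 - 6\right)^{2} = \left(-2\right)^{2} = 4$)
$691 M - w{\left(-364,\sqrt{214 + 54} \right)} = 691 \cdot 4 - - 364 \sqrt{214 + 54} = 2764 - - 364 \sqrt{268} = 2764 - - 364 \cdot 2 \sqrt{67} = 2764 - - 728 \sqrt{67} = 2764 + 728 \sqrt{67}$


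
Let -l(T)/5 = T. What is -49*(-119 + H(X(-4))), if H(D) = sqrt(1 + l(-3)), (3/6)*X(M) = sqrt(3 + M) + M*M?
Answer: 5635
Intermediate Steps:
l(T) = -5*T
X(M) = 2*M**2 + 2*sqrt(3 + M) (X(M) = 2*(sqrt(3 + M) + M*M) = 2*(sqrt(3 + M) + M**2) = 2*(M**2 + sqrt(3 + M)) = 2*M**2 + 2*sqrt(3 + M))
H(D) = 4 (H(D) = sqrt(1 - 5*(-3)) = sqrt(1 + 15) = sqrt(16) = 4)
-49*(-119 + H(X(-4))) = -49*(-119 + 4) = -49*(-115) = 5635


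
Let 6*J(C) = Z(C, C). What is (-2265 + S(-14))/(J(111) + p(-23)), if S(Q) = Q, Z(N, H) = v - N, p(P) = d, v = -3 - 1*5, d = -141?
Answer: 13674/965 ≈ 14.170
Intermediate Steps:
v = -8 (v = -3 - 5 = -8)
p(P) = -141
Z(N, H) = -8 - N
J(C) = -4/3 - C/6 (J(C) = (-8 - C)/6 = -4/3 - C/6)
(-2265 + S(-14))/(J(111) + p(-23)) = (-2265 - 14)/((-4/3 - 1/6*111) - 141) = -2279/((-4/3 - 37/2) - 141) = -2279/(-119/6 - 141) = -2279/(-965/6) = -2279*(-6/965) = 13674/965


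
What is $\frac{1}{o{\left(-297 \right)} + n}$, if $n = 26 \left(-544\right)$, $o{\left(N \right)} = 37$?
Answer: $- \frac{1}{14107} \approx -7.0887 \cdot 10^{-5}$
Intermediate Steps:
$n = -14144$
$\frac{1}{o{\left(-297 \right)} + n} = \frac{1}{37 - 14144} = \frac{1}{-14107} = - \frac{1}{14107}$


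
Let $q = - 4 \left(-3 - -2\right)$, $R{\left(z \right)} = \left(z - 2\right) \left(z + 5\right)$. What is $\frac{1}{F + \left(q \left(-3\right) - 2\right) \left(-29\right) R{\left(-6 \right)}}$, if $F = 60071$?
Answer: $\frac{1}{63319} \approx 1.5793 \cdot 10^{-5}$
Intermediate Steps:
$R{\left(z \right)} = \left(-2 + z\right) \left(5 + z\right)$
$q = 4$ ($q = - 4 \left(-3 + 2\right) = \left(-4\right) \left(-1\right) = 4$)
$\frac{1}{F + \left(q \left(-3\right) - 2\right) \left(-29\right) R{\left(-6 \right)}} = \frac{1}{60071 + \left(4 \left(-3\right) - 2\right) \left(-29\right) \left(-10 + \left(-6\right)^{2} + 3 \left(-6\right)\right)} = \frac{1}{60071 + \left(-12 - 2\right) \left(-29\right) \left(-10 + 36 - 18\right)} = \frac{1}{60071 + \left(-14\right) \left(-29\right) 8} = \frac{1}{60071 + 406 \cdot 8} = \frac{1}{60071 + 3248} = \frac{1}{63319}$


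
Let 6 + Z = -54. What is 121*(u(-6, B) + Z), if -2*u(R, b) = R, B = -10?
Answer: -6897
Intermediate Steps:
u(R, b) = -R/2
Z = -60 (Z = -6 - 54 = -60)
121*(u(-6, B) + Z) = 121*(-1/2*(-6) - 60) = 121*(3 - 60) = 121*(-57) = -6897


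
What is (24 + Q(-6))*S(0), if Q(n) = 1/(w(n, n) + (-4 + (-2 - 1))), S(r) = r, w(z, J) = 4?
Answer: 0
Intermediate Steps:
Q(n) = -⅓ (Q(n) = 1/(4 + (-4 + (-2 - 1))) = 1/(4 + (-4 - 3)) = 1/(4 - 7) = 1/(-3) = -⅓)
(24 + Q(-6))*S(0) = (24 - ⅓)*0 = (71/3)*0 = 0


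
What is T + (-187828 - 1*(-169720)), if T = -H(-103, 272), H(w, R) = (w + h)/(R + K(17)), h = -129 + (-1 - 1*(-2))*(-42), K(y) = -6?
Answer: -2408227/133 ≈ -18107.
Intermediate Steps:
h = -171 (h = -129 + (-1 + 2)*(-42) = -129 + 1*(-42) = -129 - 42 = -171)
H(w, R) = (-171 + w)/(-6 + R) (H(w, R) = (w - 171)/(R - 6) = (-171 + w)/(-6 + R))
T = 137/133 (T = -(-171 - 103)/(-6 + 272) = -(-274)/266 = -1*(-137/133) = 137/133 ≈ 1.0301)
T + (-187828 - 1*(-169720)) = 137/133 + (-187828 - 1*(-169720)) = 137/133 + (-187828 + 169720) = 137/133 - 18108 = -2408227/133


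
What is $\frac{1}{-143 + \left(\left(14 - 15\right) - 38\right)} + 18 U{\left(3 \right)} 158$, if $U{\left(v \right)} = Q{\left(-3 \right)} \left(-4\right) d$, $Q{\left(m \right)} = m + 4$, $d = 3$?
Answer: $- \frac{6211297}{182} \approx -34128.0$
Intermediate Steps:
$Q{\left(m \right)} = 4 + m$
$U{\left(v \right)} = -12$ ($U{\left(v \right)} = \left(4 - 3\right) \left(-4\right) 3 = 1 \left(-4\right) 3 = \left(-4\right) 3 = -12$)
$\frac{1}{-143 + \left(\left(14 - 15\right) - 38\right)} + 18 U{\left(3 \right)} 158 = \frac{1}{-143 + \left(\left(14 - 15\right) - 38\right)} + 18 \left(-12\right) 158 = \frac{1}{-143 - 39} - 34128 = \frac{1}{-182} - 34128 = - \frac{1}{182} - 34128 = - \frac{6211297}{182}$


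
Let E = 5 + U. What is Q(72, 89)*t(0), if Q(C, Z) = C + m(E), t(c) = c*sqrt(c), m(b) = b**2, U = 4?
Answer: 0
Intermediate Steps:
E = 9 (E = 5 + 4 = 9)
t(c) = c**(3/2)
Q(C, Z) = 81 + C (Q(C, Z) = C + 9**2 = C + 81 = 81 + C)
Q(72, 89)*t(0) = (81 + 72)*0**(3/2) = 153*0 = 0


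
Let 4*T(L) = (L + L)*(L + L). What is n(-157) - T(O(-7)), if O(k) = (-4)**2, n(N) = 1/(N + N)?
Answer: -80385/314 ≈ -256.00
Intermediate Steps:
n(N) = 1/(2*N)
O(k) = 16
T(L) = L**2 (T(L) = ((L + L)*(L + L))/4 = ((2*L)*(2*L))/4 = (4*L**2)/4 = L**2)
n(-157) - T(O(-7)) = (1/2)/(-157) - 1*16**2 = (1/2)*(-1/157) - 1*256 = -1/314 - 256 = -80385/314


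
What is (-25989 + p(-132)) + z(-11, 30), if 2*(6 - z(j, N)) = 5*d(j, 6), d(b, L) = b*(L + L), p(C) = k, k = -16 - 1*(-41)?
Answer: -25628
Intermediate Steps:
k = 25 (k = -16 + 41 = 25)
p(C) = 25
d(b, L) = 2*L*b (d(b, L) = b*(2*L) = 2*L*b)
z(j, N) = 6 - 30*j (z(j, N) = 6 - 5*2*6*j/2 = 6 - 5*12*j/2 = 6 - 30*j)
(-25989 + p(-132)) + z(-11, 30) = (-25989 + 25) + (6 - 30*(-11)) = -25964 + (6 + 330) = -25964 + 336 = -25628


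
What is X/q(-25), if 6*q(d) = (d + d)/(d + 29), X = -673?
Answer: 8076/25 ≈ 323.04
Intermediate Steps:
q(d) = d/(3*(29 + d)) (q(d) = ((d + d)/(d + 29))/6 = ((2*d)/(29 + d))/6 = (2*d/(29 + d))/6 = d/(3*(29 + d)))
X/q(-25) = -673/((⅓)*(-25)/(29 - 25)) = -673/((⅓)*(-25)/4) = -673/((⅓)*(-25)*(¼)) = -673/(-25/12) = -673*(-12/25) = 8076/25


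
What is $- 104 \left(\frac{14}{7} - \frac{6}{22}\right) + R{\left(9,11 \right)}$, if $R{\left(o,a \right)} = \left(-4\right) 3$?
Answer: $- \frac{2108}{11} \approx -191.64$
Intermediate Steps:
$R{\left(o,a \right)} = -12$
$- 104 \left(\frac{14}{7} - \frac{6}{22}\right) + R{\left(9,11 \right)} = - 104 \left(\frac{14}{7} - \frac{6}{22}\right) - 12 = - 104 \left(14 \cdot \frac{1}{7} - \frac{3}{11}\right) - 12 = - 104 \left(2 - \frac{3}{11}\right) - 12 = \left(-104\right) \frac{19}{11} - 12 = - \frac{1976}{11} - 12 = - \frac{2108}{11}$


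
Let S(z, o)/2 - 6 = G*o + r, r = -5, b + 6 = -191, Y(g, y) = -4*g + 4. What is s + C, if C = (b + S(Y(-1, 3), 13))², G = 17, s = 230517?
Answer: 291526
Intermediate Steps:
Y(g, y) = 4 - 4*g
b = -197 (b = -6 - 191 = -197)
S(z, o) = 2 + 34*o (S(z, o) = 12 + 2*(17*o - 5) = 12 + 2*(-5 + 17*o) = 12 + (-10 + 34*o) = 2 + 34*o)
C = 61009 (C = (-197 + (2 + 34*13))² = (-197 + (2 + 442))² = (-197 + 444)² = 247² = 61009)
s + C = 230517 + 61009 = 291526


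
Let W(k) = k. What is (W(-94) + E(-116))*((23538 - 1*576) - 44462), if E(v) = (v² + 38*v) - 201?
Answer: -188189500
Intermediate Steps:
E(v) = -201 + v² + 38*v
(W(-94) + E(-116))*((23538 - 1*576) - 44462) = (-94 + (-201 + (-116)² + 38*(-116)))*((23538 - 1*576) - 44462) = (-94 + (-201 + 13456 - 4408))*((23538 - 576) - 44462) = (-94 + 8847)*(22962 - 44462) = 8753*(-21500) = -188189500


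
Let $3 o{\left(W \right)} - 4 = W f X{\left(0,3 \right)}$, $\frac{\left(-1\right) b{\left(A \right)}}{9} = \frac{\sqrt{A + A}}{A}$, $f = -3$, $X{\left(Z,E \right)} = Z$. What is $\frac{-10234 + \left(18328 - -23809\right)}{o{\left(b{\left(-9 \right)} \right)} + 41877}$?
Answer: $\frac{95709}{125635} \approx 0.7618$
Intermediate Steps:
$b{\left(A \right)} = - \frac{9 \sqrt{2}}{\sqrt{A}}$ ($b{\left(A \right)} = - 9 \frac{\sqrt{A + A}}{A} = - 9 \frac{\sqrt{2 A}}{A} = - 9 \frac{\sqrt{2} \sqrt{A}}{A} = - 9 \frac{\sqrt{2}}{\sqrt{A}} = - \frac{9 \sqrt{2}}{\sqrt{A}}$)
$o{\left(W \right)} = \frac{4}{3}$ ($o{\left(W \right)} = \frac{4}{3} + \frac{W \left(-3\right) 0}{3} = \frac{4}{3} + \frac{- 3 W 0}{3} = \frac{4}{3} + \frac{1}{3} \cdot 0 = \frac{4}{3} + 0 = \frac{4}{3}$)
$\frac{-10234 + \left(18328 - -23809\right)}{o{\left(b{\left(-9 \right)} \right)} + 41877} = \frac{-10234 + \left(18328 - -23809\right)}{\frac{4}{3} + 41877} = \frac{-10234 + \left(18328 + 23809\right)}{\frac{125635}{3}} = \left(-10234 + 42137\right) \frac{3}{125635} = 31903 \cdot \frac{3}{125635} = \frac{95709}{125635}$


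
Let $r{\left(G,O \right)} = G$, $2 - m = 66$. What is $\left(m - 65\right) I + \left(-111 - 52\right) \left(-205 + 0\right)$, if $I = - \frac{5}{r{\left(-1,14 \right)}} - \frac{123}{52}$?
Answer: $\frac{1719907}{52} \approx 33075.0$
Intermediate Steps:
$m = -64$ ($m = 2 - 66 = -64$)
$I = \frac{137}{52}$ ($I = - \frac{5}{-1} - \frac{123}{52} = \left(-5\right) \left(-1\right) - \frac{123}{52} = 5 - \frac{123}{52} = \frac{137}{52} \approx 2.6346$)
$\left(m - 65\right) I + \left(-111 - 52\right) \left(-205 + 0\right) = \left(-64 - 65\right) \frac{137}{52} + \left(-111 - 52\right) \left(-205 + 0\right) = \left(-64 - 65\right) \frac{137}{52} - -33415 = \left(-129\right) \frac{137}{52} + 33415 = - \frac{17673}{52} + 33415 = \frac{1719907}{52}$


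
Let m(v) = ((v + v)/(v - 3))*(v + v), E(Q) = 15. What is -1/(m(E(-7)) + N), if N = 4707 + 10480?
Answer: -1/15262 ≈ -6.5522e-5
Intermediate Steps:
N = 15187
m(v) = 4*v**2/(-3 + v) (m(v) = ((2*v)/(-3 + v))*(2*v) = (2*v/(-3 + v))*(2*v) = 4*v**2/(-3 + v))
-1/(m(E(-7)) + N) = -1/(4*15**2/(-3 + 15) + 15187) = -1/(4*225/12 + 15187) = -1/(4*225*(1/12) + 15187) = -1/(75 + 15187) = -1/15262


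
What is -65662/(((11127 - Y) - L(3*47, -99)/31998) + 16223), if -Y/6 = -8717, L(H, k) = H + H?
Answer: 350175446/133069063 ≈ 2.6315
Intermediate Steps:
L(H, k) = 2*H
Y = 52302 (Y = -6*(-8717) = 52302)
-65662/(((11127 - Y) - L(3*47, -99)/31998) + 16223) = -65662/(((11127 - 1*52302) - 2*(3*47)/31998) + 16223) = -65662/(((11127 - 52302) - 2*141/31998) + 16223) = -65662/((-41175 - 282/31998) + 16223) = -65662/((-41175 - 1*47/5333) + 16223) = -65662/((-41175 - 47/5333) + 16223) = -65662/(-219586322/5333 + 16223) = -65662/(-133069063/5333) = -65662*(-5333/133069063) = 350175446/133069063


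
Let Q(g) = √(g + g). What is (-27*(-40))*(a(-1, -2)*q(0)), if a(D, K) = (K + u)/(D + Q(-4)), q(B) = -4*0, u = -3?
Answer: 0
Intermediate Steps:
Q(g) = √2*√g (Q(g) = √(2*g) = √2*√g)
q(B) = 0
a(D, K) = (-3 + K)/(D + 2*I*√2) (a(D, K) = (K - 3)/(D + √2*√(-4)) = (-3 + K)/(D + √2*(2*I)) = (-3 + K)/(D + 2*I*√2))
(-27*(-40))*(a(-1, -2)*q(0)) = (-27*(-40))*(((-3 - 2)/(-1 + 2*I*√2))*0) = 1080*((-5/(-1 + 2*I*√2))*0) = 1080*(-5/(-1 + 2*I*√2)*0) = 1080*0 = 0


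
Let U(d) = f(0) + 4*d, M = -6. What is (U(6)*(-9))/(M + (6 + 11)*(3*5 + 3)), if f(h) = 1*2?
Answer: -39/50 ≈ -0.78000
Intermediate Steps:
f(h) = 2
U(d) = 2 + 4*d
(U(6)*(-9))/(M + (6 + 11)*(3*5 + 3)) = ((2 + 4*6)*(-9))/(-6 + (6 + 11)*(3*5 + 3)) = ((2 + 24)*(-9))/(-6 + 17*(15 + 3)) = (26*(-9))/(-6 + 17*18) = -234/(-6 + 306) = -234/300 = -234*1/300 = -39/50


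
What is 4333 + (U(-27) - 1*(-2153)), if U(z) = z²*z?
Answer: -13197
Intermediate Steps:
U(z) = z³
4333 + (U(-27) - 1*(-2153)) = 4333 + ((-27)³ - 1*(-2153)) = 4333 + (-19683 + 2153) = 4333 - 17530 = -13197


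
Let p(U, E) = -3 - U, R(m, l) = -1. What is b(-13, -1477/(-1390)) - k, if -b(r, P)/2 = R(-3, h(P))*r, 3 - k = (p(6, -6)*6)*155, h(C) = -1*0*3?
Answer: -8399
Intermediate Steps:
h(C) = 0 (h(C) = 0*3 = 0)
k = 8373 (k = 3 - (-3 - 1*6)*6*155 = 3 - (-3 - 6)*6*155 = 3 - (-9*6)*155 = 3 - (-54)*155 = 3 - 1*(-8370) = 3 + 8370 = 8373)
b(r, P) = 2*r (b(r, P) = -(-2)*r = 2*r)
b(-13, -1477/(-1390)) - k = 2*(-13) - 1*8373 = -26 - 8373 = -8399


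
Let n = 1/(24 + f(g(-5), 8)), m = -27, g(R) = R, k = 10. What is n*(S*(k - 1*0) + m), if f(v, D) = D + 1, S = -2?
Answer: -47/33 ≈ -1.4242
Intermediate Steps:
f(v, D) = 1 + D
n = 1/33 (n = 1/(24 + (1 + 8)) = 1/(24 + 9) = 1/33 ≈ 0.030303)
n*(S*(k - 1*0) + m) = (-2*(10 - 1*0) - 27)/33 = (-2*(10 + 0) - 27)/33 = (-2*10 - 27)/33 = (-20 - 27)/33 = (1/33)*(-47) = -47/33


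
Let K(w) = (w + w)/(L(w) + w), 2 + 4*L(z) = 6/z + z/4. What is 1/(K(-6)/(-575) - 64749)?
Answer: -10925/707382857 ≈ -1.5444e-5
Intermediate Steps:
L(z) = -½ + z/16 + 3/(2*z) (L(z) = -½ + (6/z + z/4)/4 = -½ + (z/16 + 3/(2*z)) = -½ + z/16 + 3/(2*z))
K(w) = 2*w/(w + (24 + w*(-8 + w))/(16*w)) (K(w) = (w + w)/((24 + w*(-8 + w))/(16*w) + w) = (2*w)/(w + (24 + w*(-8 + w))/(16*w)) = 2*w/(w + (24 + w*(-8 + w))/(16*w)))
1/(K(-6)/(-575) - 64749) = 1/((32*(-6)²/(24 - 8*(-6) + 17*(-6)²))/(-575) - 64749) = 1/(-32*36/(575*(24 + 48 + 17*36)) - 64749) = 1/(-32*36/(575*(24 + 48 + 612)) - 64749) = 1/(-32*36/(575*684) - 64749) = 1/(-1/575*32/19 - 64749) = 1/(-32/10925 - 64749) = 1/(-707382857/10925) = -10925/707382857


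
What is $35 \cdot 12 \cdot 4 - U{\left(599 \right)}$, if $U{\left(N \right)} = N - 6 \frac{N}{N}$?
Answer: $1087$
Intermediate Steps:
$U{\left(N \right)} = -6 + N$ ($U{\left(N \right)} = N - 6 = -6 + N$)
$35 \cdot 12 \cdot 4 - U{\left(599 \right)} = 35 \cdot 12 \cdot 4 - \left(-6 + 599\right) = 420 \cdot 4 - 593 = 1680 - 593 = 1087$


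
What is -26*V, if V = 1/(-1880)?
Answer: 13/940 ≈ 0.013830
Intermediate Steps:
V = -1/1880 ≈ -0.00053191
-26*V = -26*(-1/1880) = 13/940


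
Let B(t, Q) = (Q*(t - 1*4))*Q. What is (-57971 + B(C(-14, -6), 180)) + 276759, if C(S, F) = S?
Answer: -364412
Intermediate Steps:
B(t, Q) = Q**2*(-4 + t) (B(t, Q) = (Q*(t - 4))*Q = (Q*(-4 + t))*Q = Q**2*(-4 + t))
(-57971 + B(C(-14, -6), 180)) + 276759 = (-57971 + 180**2*(-4 - 14)) + 276759 = (-57971 + 32400*(-18)) + 276759 = (-57971 - 583200) + 276759 = -641171 + 276759 = -364412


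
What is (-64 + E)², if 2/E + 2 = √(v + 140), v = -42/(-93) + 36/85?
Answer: 133081243153574/32519990889 - 23072084*√978127810/32519990889 ≈ 4070.1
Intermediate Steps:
v = 2306/2635 (v = -42*(-1/93) + 36*(1/85) = 14/31 + 36/85 = 2306/2635 ≈ 0.87514)
E = 2/(-2 + √978127810/2635) (E = 2/(-2 + √(2306/2635 + 140)) = 2/(-2 + √(371206/2635)) = 2/(-2 + √978127810/2635) ≈ 0.20265)
(-64 + E)² = (-64 + (5270/180333 + √978127810/180333))² = (-11536042/180333 + √978127810/180333)²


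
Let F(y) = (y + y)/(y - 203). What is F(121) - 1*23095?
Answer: -947016/41 ≈ -23098.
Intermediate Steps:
F(y) = 2*y/(-203 + y) (F(y) = (2*y)/(-203 + y) = 2*y/(-203 + y))
F(121) - 1*23095 = 2*121/(-203 + 121) - 1*23095 = 2*121/(-82) - 23095 = 2*121*(-1/82) - 23095 = -121/41 - 23095 = -947016/41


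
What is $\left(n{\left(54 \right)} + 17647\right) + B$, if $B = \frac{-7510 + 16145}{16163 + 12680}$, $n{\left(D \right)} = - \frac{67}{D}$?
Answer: $\frac{27484124543}{1557522} \approx 17646.0$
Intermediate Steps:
$B = \frac{8635}{28843} \approx 0.29938$
$\left(n{\left(54 \right)} + 17647\right) + B = \left(- \frac{67}{54} + 17647\right) + \frac{8635}{28843} = \frac{952871}{54} + \frac{8635}{28843} = \frac{27484124543}{1557522}$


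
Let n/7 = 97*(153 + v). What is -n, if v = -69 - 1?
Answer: -56357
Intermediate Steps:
v = -70
n = 56357 (n = 7*(97*(153 - 70)) = 7*(97*83) = 7*8051 = 56357)
-n = -1*56357 = -56357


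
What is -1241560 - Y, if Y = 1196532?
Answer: -2438092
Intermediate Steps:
-1241560 - Y = -1241560 - 1*1196532 = -1241560 - 1196532 = -2438092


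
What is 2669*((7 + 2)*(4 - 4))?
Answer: 0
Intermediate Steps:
2669*((7 + 2)*(4 - 4)) = 2669*(9*0) = 2669*0 = 0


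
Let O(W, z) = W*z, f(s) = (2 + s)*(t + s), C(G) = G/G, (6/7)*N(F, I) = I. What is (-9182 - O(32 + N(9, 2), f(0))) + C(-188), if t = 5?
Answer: -28573/3 ≈ -9524.3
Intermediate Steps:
N(F, I) = 7*I/6
C(G) = 1
f(s) = (2 + s)*(5 + s)
(-9182 - O(32 + N(9, 2), f(0))) + C(-188) = (-9182 - (32 + (7/6)*2)*(10 + 0² + 7*0)) + 1 = (-9182 - (32 + 7/3)*(10 + 0 + 0)) + 1 = (-9182 - 103*10/3) + 1 = (-9182 - 1*1030/3) + 1 = (-9182 - 1030/3) + 1 = -28576/3 + 1 = -28573/3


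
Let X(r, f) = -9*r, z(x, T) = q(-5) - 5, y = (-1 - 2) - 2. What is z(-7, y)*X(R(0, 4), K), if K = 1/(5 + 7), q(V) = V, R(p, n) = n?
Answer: 360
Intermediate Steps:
K = 1/12 ≈ 0.083333
y = -5 (y = -3 - 2 = -5)
z(x, T) = -10 (z(x, T) = -5 - 5 = -10)
z(-7, y)*X(R(0, 4), K) = -(-90)*4 = -10*(-36) = 360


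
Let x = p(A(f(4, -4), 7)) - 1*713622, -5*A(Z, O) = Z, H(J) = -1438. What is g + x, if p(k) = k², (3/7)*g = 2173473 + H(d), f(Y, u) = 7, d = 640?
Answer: 326584622/75 ≈ 4.3545e+6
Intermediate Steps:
A(Z, O) = -Z/5
g = 15204245/3 (g = 7*(2173473 - 1438)/3 = (7/3)*2172035 = 15204245/3 ≈ 5.0681e+6)
x = -17840501/25 (x = (-⅕*7)² - 1*713622 = (-7/5)² - 713622 = 49/25 - 713622 = -17840501/25 ≈ -7.1362e+5)
g + x = 15204245/3 - 17840501/25 = 326584622/75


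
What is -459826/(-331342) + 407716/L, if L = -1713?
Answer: -67152876467/283794423 ≈ -236.63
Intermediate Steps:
-459826/(-331342) + 407716/L = -459826/(-331342) + 407716/(-1713) = -459826*(-1/331342) + 407716*(-1/1713) = 229913/165671 - 407716/1713 = -67152876467/283794423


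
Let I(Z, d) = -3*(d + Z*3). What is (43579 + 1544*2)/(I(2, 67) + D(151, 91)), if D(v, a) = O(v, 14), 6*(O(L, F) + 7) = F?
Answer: -140001/671 ≈ -208.65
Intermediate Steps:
O(L, F) = -7 + F/6
D(v, a) = -14/3 (D(v, a) = -7 + (⅙)*14 = -7 + 7/3 = -14/3)
I(Z, d) = -9*Z - 3*d (I(Z, d) = -3*(d + 3*Z) = -9*Z - 3*d)
(43579 + 1544*2)/(I(2, 67) + D(151, 91)) = (43579 + 1544*2)/((-9*2 - 3*67) - 14/3) = (43579 + 3088)/((-18 - 201) - 14/3) = 46667/(-219 - 14/3) = 46667/(-671/3) = 46667*(-3/671) = -140001/671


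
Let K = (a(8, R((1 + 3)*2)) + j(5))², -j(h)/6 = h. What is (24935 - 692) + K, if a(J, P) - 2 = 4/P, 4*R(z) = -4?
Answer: 25267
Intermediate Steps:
j(h) = -6*h
R(z) = -1 (R(z) = (¼)*(-4) = -1)
a(J, P) = 2 + 4/P
K = 1024 (K = ((2 + 4/(-1)) - 6*5)² = ((2 + 4*(-1)) - 30)² = ((2 - 4) - 30)² = (-2 - 30)² = (-32)² = 1024)
(24935 - 692) + K = (24935 - 692) + 1024 = 24243 + 1024 = 25267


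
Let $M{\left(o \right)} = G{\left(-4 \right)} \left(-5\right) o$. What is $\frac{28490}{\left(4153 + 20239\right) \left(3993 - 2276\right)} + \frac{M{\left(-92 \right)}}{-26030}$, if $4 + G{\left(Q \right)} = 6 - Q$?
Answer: $- \frac{5742507097}{54508204796} \approx -0.10535$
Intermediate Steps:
$G{\left(Q \right)} = 2 - Q$ ($G{\left(Q \right)} = -4 - \left(-6 + Q\right) = 2 - Q$)
$M{\left(o \right)} = - 30 o$ ($M{\left(o \right)} = \left(2 - -4\right) \left(-5\right) o = \left(2 + 4\right) \left(-5\right) o = 6 \left(-5\right) o = - 30 o$)
$\frac{28490}{\left(4153 + 20239\right) \left(3993 - 2276\right)} + \frac{M{\left(-92 \right)}}{-26030} = \frac{28490}{\left(4153 + 20239\right) \left(3993 - 2276\right)} + \frac{\left(-30\right) \left(-92\right)}{-26030} = \frac{28490}{24392 \cdot 1717} + 2760 \left(- \frac{1}{26030}\right) = \frac{28490}{41881064} - \frac{276}{2603} = 28490 \cdot \frac{1}{41881064} - \frac{276}{2603} = \frac{14245}{20940532} - \frac{276}{2603} = - \frac{5742507097}{54508204796}$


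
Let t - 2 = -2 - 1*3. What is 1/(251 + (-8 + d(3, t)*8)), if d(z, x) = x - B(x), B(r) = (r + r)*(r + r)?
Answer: -1/69 ≈ -0.014493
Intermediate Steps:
t = -3 (t = 2 + (-2 - 1*3) = 2 + (-2 - 3) = 2 - 5 = -3)
B(r) = 4*r**2 (B(r) = (2*r)*(2*r) = 4*r**2)
d(z, x) = x - 4*x**2
1/(251 + (-8 + d(3, t)*8)) = 1/(251 + (-8 - 3*(1 - 4*(-3))*8)) = 1/(251 + (-8 - 3*(1 + 12)*8)) = 1/(251 + (-8 - 3*13*8)) = 1/(251 + (-8 - 39*8)) = 1/(251 + (-8 - 312)) = 1/(251 - 320) = 1/(-69) = -1/69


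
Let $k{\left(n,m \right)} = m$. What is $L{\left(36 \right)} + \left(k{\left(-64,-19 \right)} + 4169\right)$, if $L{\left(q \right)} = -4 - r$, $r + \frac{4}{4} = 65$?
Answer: $4082$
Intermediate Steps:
$r = 64$ ($r = -1 + 65 = 64$)
$L{\left(q \right)} = -68$ ($L{\left(q \right)} = -4 - 64 = -68$)
$L{\left(36 \right)} + \left(k{\left(-64,-19 \right)} + 4169\right) = -68 + \left(-19 + 4169\right) = -68 + 4150 = 4082$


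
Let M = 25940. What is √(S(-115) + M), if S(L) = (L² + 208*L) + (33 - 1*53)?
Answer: 5*√609 ≈ 123.39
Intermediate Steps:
S(L) = -20 + L² + 208*L (S(L) = (L² + 208*L) + (33 - 53) = (L² + 208*L) - 20 = -20 + L² + 208*L)
√(S(-115) + M) = √((-20 + (-115)² + 208*(-115)) + 25940) = √((-20 + 13225 - 23920) + 25940) = √(-10715 + 25940) = √15225 = 5*√609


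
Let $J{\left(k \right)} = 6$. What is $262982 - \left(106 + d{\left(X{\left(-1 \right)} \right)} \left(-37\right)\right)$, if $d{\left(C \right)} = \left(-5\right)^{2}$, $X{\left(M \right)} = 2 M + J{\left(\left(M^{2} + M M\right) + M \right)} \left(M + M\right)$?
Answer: $263801$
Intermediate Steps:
$X{\left(M \right)} = 14 M$ ($X{\left(M \right)} = 2 M + 6 \left(M + M\right) = 2 M + 6 \cdot 2 M = 2 M + 12 M = 14 M$)
$d{\left(C \right)} = 25$
$262982 - \left(106 + d{\left(X{\left(-1 \right)} \right)} \left(-37\right)\right) = 262982 - \left(106 + 25 \left(-37\right)\right) = 262982 - \left(106 - 925\right) = 262982 - -819 = 262982 + 819 = 263801$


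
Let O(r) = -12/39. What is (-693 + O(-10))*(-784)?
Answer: 7066192/13 ≈ 5.4355e+5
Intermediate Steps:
O(r) = -4/13 (O(r) = -12*1/39 = -4/13)
(-693 + O(-10))*(-784) = (-693 - 4/13)*(-784) = -9013/13*(-784) = 7066192/13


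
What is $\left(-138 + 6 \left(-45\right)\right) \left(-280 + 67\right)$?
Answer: $86904$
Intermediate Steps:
$\left(-138 + 6 \left(-45\right)\right) \left(-280 + 67\right) = \left(-138 - 270\right) \left(-213\right) = \left(-408\right) \left(-213\right) = 86904$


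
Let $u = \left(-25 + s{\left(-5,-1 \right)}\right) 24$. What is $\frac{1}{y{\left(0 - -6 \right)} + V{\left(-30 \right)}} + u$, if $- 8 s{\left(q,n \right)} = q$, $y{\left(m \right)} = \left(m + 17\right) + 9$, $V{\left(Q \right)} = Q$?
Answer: $- \frac{1169}{2} \approx -584.5$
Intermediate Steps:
$y{\left(m \right)} = 26 + m$ ($y{\left(m \right)} = \left(17 + m\right) + 9 = 26 + m$)
$s{\left(q,n \right)} = - \frac{q}{8}$
$u = -585$ ($u = \left(-25 - - \frac{5}{8}\right) 24 = \left(-25 + \frac{5}{8}\right) 24 = \left(- \frac{195}{8}\right) 24 = -585$)
$\frac{1}{y{\left(0 - -6 \right)} + V{\left(-30 \right)}} + u = \frac{1}{\left(26 + \left(0 - -6\right)\right) - 30} - 585 = \frac{1}{\left(26 + \left(0 + 6\right)\right) - 30} - 585 = \frac{1}{\left(26 + 6\right) - 30} - 585 = \frac{1}{32 - 30} - 585 = \frac{1}{2} - 585 = - \frac{1169}{2}$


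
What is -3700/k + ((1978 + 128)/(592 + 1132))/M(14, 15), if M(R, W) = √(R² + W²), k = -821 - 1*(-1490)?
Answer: -3700/669 + 1053*√421/362902 ≈ -5.4711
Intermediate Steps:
k = 669 (k = -821 + 1490 = 669)
-3700/k + ((1978 + 128)/(592 + 1132))/M(14, 15) = -3700/669 + ((1978 + 128)/(592 + 1132))/(√(14² + 15²)) = -3700*1/669 + (2106/1724)/(√(196 + 225)) = -3700/669 + (2106*(1/1724))/(√421) = -3700/669 + 1053*(√421/421)/862 = -3700/669 + 1053*√421/362902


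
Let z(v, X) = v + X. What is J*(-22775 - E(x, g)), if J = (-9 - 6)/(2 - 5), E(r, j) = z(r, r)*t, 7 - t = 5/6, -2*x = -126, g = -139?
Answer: -117760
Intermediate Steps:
x = 63 (x = -½*(-126) = 63)
z(v, X) = X + v
t = 37/6 (t = 7 - 5/6 = 7 - 1*⅚ = 7 - ⅚ = 37/6 ≈ 6.1667)
E(r, j) = 37*r/3 (E(r, j) = (r + r)*(37/6) = (2*r)*(37/6) = 37*r/3)
J = 5 (J = -15/(-3) = -15*(-⅓) = 5)
J*(-22775 - E(x, g)) = 5*(-22775 - 37*63/3) = 5*(-22775 - 1*777) = 5*(-22775 - 777) = 5*(-23552) = -117760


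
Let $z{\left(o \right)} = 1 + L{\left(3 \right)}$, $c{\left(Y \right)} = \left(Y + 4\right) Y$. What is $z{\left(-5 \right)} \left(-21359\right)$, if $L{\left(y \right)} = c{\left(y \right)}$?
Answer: $-469898$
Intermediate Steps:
$c{\left(Y \right)} = Y \left(4 + Y\right)$ ($c{\left(Y \right)} = \left(4 + Y\right) Y = Y \left(4 + Y\right)$)
$L{\left(y \right)} = y \left(4 + y\right)$
$z{\left(o \right)} = 22$ ($z{\left(o \right)} = 1 + 3 \left(4 + 3\right) = 1 + 3 \cdot 7 = 1 + 21 = 22$)
$z{\left(-5 \right)} \left(-21359\right) = 22 \left(-21359\right) = -469898$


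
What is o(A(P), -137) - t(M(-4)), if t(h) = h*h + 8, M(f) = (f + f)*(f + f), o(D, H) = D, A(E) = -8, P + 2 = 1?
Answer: -4112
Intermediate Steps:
P = -1 (P = -2 + 1 = -1)
M(f) = 4*f**2 (M(f) = (2*f)*(2*f) = 4*f**2)
t(h) = 8 + h**2 (t(h) = h**2 + 8 = 8 + h**2)
o(A(P), -137) - t(M(-4)) = -8 - (8 + (4*(-4)**2)**2) = -8 - (8 + (4*16)**2) = -8 - (8 + 64**2) = -8 - (8 + 4096) = -8 - 1*4104 = -8 - 4104 = -4112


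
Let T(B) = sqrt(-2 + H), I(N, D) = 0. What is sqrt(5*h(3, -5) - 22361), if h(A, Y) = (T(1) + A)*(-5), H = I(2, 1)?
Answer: sqrt(-22436 - 25*I*sqrt(2)) ≈ 0.118 - 149.79*I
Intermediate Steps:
H = 0
T(B) = I*sqrt(2) (T(B) = sqrt(-2 + 0) = sqrt(-2) = I*sqrt(2))
h(A, Y) = -5*A - 5*I*sqrt(2) (h(A, Y) = (I*sqrt(2) + A)*(-5) = (A + I*sqrt(2))*(-5) = -5*A - 5*I*sqrt(2))
sqrt(5*h(3, -5) - 22361) = sqrt(5*(-5*3 - 5*I*sqrt(2)) - 22361) = sqrt(5*(-15 - 5*I*sqrt(2)) - 22361) = sqrt((-75 - 25*I*sqrt(2)) - 22361) = sqrt(-22436 - 25*I*sqrt(2))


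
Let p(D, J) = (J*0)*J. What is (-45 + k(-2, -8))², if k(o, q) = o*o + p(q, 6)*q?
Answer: 1681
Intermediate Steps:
p(D, J) = 0 (p(D, J) = 0*J = 0)
k(o, q) = o² (k(o, q) = o*o + 0*q = o² + 0 = o²)
(-45 + k(-2, -8))² = (-45 + (-2)²)² = (-45 + 4)² = (-41)² = 1681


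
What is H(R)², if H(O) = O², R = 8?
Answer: 4096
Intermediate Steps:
H(R)² = (8²)² = 64² = 4096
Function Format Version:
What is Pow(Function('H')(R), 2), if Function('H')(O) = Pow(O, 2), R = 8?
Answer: 4096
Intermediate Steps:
Pow(Function('H')(R), 2) = Pow(Pow(8, 2), 2) = Pow(64, 2) = 4096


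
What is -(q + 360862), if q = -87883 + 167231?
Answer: -440210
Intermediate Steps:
q = 79348
-(q + 360862) = -(79348 + 360862) = -1*440210 = -440210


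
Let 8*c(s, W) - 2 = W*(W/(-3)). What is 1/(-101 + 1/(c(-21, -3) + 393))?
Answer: -3143/317435 ≈ -0.0099012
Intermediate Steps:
c(s, W) = 1/4 - W**2/24 (c(s, W) = 1/4 + (W*(W/(-3)))/8 = 1/4 + (W*(W*(-1/3)))/8 = 1/4 + (W*(-W/3))/8 = 1/4 + (-W**2/3)/8 = 1/4 - W**2/24)
1/(-101 + 1/(c(-21, -3) + 393)) = 1/(-101 + 1/((1/4 - 1/24*(-3)**2) + 393)) = 1/(-101 + 1/((1/4 - 1/24*9) + 393)) = 1/(-101 + 1/((1/4 - 3/8) + 393)) = 1/(-101 + 1/(-1/8 + 393)) = 1/(-101 + 1/(3143/8)) = 1/(-101 + 8/3143) = 1/(-317435/3143) = -3143/317435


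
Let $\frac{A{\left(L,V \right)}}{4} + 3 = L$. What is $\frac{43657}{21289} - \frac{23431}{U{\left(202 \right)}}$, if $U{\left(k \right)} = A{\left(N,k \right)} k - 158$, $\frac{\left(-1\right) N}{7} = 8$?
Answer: $\frac{2586936869}{1018252870} \approx 2.5406$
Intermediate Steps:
$N = -56$ ($N = \left(-7\right) 8 = -56$)
$A{\left(L,V \right)} = -12 + 4 L$
$U{\left(k \right)} = -158 - 236 k$ ($U{\left(k \right)} = \left(-12 + 4 \left(-56\right)\right) k - 158 = \left(-12 - 224\right) k - 158 = - 236 k - 158 = -158 - 236 k$)
$\frac{43657}{21289} - \frac{23431}{U{\left(202 \right)}} = \frac{43657}{21289} - \frac{23431}{-158 - 47672} = 43657 \cdot \frac{1}{21289} - \frac{23431}{-158 - 47672} = \frac{43657}{21289} - \frac{23431}{-47830} = \frac{43657}{21289} - - \frac{23431}{47830} = \frac{43657}{21289} + \frac{23431}{47830} = \frac{2586936869}{1018252870}$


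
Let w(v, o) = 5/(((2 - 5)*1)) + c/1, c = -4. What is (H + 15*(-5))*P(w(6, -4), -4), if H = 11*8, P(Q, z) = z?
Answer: -52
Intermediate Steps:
w(v, o) = -17/3 (w(v, o) = 5/(((2 - 5)*1)) - 4/1 = 5/((-3*1)) - 4*1 = 5/(-3) - 4 = 5*(-⅓) - 4 = -5/3 - 4 = -17/3)
H = 88
(H + 15*(-5))*P(w(6, -4), -4) = (88 + 15*(-5))*(-4) = (88 - 75)*(-4) = 13*(-4) = -52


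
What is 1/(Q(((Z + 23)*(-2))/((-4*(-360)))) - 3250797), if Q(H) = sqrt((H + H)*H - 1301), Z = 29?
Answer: -52662911400/171196434411461831 - 90*I*sqrt(42152062)/171196434411461831 ≈ -3.0762e-7 - 3.4132e-12*I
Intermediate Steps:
Q(H) = sqrt(-1301 + 2*H**2) (Q(H) = sqrt((2*H)*H - 1301) = sqrt(2*H**2 - 1301) = sqrt(-1301 + 2*H**2))
1/(Q(((Z + 23)*(-2))/((-4*(-360)))) - 3250797) = 1/(sqrt(-1301 + 2*(((29 + 23)*(-2))/((-4*(-360))))**2) - 3250797) = 1/(sqrt(-1301 + 2*((52*(-2))/1440)**2) - 3250797) = 1/(sqrt(-1301 + 2*(-104*1/1440)**2) - 3250797) = 1/(sqrt(-1301 + 2*(-13/180)**2) - 3250797) = 1/(sqrt(-1301 + 2*(169/32400)) - 3250797) = 1/(sqrt(-1301 + 169/16200) - 3250797) = 1/(sqrt(-21076031/16200) - 3250797) = 1/(I*sqrt(42152062)/180 - 3250797) = 1/(-3250797 + I*sqrt(42152062)/180)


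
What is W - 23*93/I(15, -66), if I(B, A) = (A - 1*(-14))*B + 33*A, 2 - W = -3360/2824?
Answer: 1361925/348058 ≈ 3.9129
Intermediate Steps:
W = 1126/353 (W = 2 - (-3360)/2824 = 2 - 1*(-420/353) = 2 + 420/353 = 1126/353 ≈ 3.1898)
I(B, A) = 33*A + B*(14 + A) (I(B, A) = (A + 14)*B + 33*A = (14 + A)*B + 33*A = B*(14 + A) + 33*A = 33*A + B*(14 + A))
W - 23*93/I(15, -66) = 1126/353 - 23*93/(14*15 + 33*(-66) - 66*15) = 1126/353 - 2139/(210 - 2178 - 990) = 1126/353 - 2139/(-2958) = 1126/353 - 2139*(-1)/2958 = 1126/353 - 1*(-713/986) = 1126/353 + 713/986 = 1361925/348058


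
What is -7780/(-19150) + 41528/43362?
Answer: 56630878/41519115 ≈ 1.3640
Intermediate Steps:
-7780/(-19150) + 41528/43362 = -7780*(-1/19150) + 41528*(1/43362) = 778/1915 + 20764/21681 = 56630878/41519115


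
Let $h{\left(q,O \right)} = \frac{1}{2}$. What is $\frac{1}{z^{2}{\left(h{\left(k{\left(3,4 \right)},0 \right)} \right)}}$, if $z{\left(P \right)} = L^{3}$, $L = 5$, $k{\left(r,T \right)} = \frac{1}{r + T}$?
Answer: $\frac{1}{15625} \approx 6.4 \cdot 10^{-5}$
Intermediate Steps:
$k{\left(r,T \right)} = \frac{1}{T + r}$
$h{\left(q,O \right)} = \frac{1}{2}$
$z{\left(P \right)} = 125$ ($z{\left(P \right)} = 5^{3} = 125$)
$\frac{1}{z^{2}{\left(h{\left(k{\left(3,4 \right)},0 \right)} \right)}} = \frac{1}{125^{2}} = \frac{1}{15625}$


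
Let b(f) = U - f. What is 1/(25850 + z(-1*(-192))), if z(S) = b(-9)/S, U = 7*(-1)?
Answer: 96/2481601 ≈ 3.8685e-5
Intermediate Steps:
U = -7
b(f) = -7 - f
z(S) = 2/S (z(S) = (-7 - 1*(-9))/S = (-7 + 9)/S = 2/S)
1/(25850 + z(-1*(-192))) = 1/(25850 + 2/((-1*(-192)))) = 1/(25850 + 2/192) = 1/(25850 + 2*(1/192)) = 1/(25850 + 1/96) = 1/(2481601/96) = 96/2481601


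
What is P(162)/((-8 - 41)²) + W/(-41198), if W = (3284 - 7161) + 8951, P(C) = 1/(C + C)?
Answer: -1973572589/16024456476 ≈ -0.12316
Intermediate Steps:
P(C) = 1/(2*C)
W = 5074 (W = -3877 + 8951 = 5074)
P(162)/((-8 - 41)²) + W/(-41198) = ((½)/162)/((-8 - 41)²) + 5074/(-41198) = ((½)*(1/162))/((-49)²) + 5074*(-1/41198) = (1/324)/2401 - 2537/20599 = (1/324)*(1/2401) - 2537/20599 = 1/777924 - 2537/20599 = -1973572589/16024456476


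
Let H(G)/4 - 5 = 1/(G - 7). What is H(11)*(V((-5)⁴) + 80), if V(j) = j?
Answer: 14805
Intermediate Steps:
H(G) = 20 + 4/(-7 + G) (H(G) = 20 + 4/(G - 7) = 20 + 4/(-7 + G))
H(11)*(V((-5)⁴) + 80) = (4*(-34 + 5*11)/(-7 + 11))*((-5)⁴ + 80) = (4*(-34 + 55)/4)*(625 + 80) = (4*(¼)*21)*705 = 21*705 = 14805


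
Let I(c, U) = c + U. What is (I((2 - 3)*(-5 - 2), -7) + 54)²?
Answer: 2916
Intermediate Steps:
I(c, U) = U + c
(I((2 - 3)*(-5 - 2), -7) + 54)² = ((-7 + (2 - 3)*(-5 - 2)) + 54)² = ((-7 - 1*(-7)) + 54)² = ((-7 + 7) + 54)² = (0 + 54)² = 54² = 2916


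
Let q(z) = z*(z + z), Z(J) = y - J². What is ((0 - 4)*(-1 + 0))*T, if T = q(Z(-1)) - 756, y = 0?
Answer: -3016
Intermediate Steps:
Z(J) = -J² (Z(J) = 0 - J² = -J²)
q(z) = 2*z² (q(z) = z*(2*z) = 2*z²)
T = -754 (T = 2*(-1*(-1)²)² - 756 = 2*(-1*1)² - 756 = 2*(-1)² - 756 = 2*1 - 756 = 2 - 756 = -754)
((0 - 4)*(-1 + 0))*T = ((0 - 4)*(-1 + 0))*(-754) = -4*(-1)*(-754) = 4*(-754) = -3016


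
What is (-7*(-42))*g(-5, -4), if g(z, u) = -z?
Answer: 1470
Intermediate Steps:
(-7*(-42))*g(-5, -4) = (-7*(-42))*(-1*(-5)) = 294*5 = 1470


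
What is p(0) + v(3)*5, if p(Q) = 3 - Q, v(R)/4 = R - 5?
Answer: -37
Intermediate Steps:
v(R) = -20 + 4*R (v(R) = 4*(R - 5) = 4*(-5 + R) = -20 + 4*R)
p(0) + v(3)*5 = (3 - 1*0) + (-20 + 4*3)*5 = (3 + 0) + (-20 + 12)*5 = 3 - 8*5 = 3 - 40 = -37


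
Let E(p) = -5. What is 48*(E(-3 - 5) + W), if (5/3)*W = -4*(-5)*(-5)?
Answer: -3120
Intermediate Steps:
W = -60 (W = 3*(-4*(-5)*(-5))/5 = 3*(20*(-5))/5 = (3/5)*(-100) = -60)
48*(E(-3 - 5) + W) = 48*(-5 - 60) = 48*(-65) = -3120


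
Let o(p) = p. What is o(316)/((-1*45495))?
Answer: -316/45495 ≈ -0.0069458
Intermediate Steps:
o(316)/((-1*45495)) = 316/((-1*45495)) = 316/(-45495) = 316*(-1/45495) = -316/45495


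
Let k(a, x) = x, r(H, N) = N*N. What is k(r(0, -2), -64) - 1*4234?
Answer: -4298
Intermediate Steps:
r(H, N) = N²
k(r(0, -2), -64) - 1*4234 = -64 - 1*4234 = -64 - 4234 = -4298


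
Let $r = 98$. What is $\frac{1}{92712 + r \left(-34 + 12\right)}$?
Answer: $\frac{1}{90556} \approx 1.1043 \cdot 10^{-5}$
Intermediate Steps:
$\frac{1}{92712 + r \left(-34 + 12\right)} = \frac{1}{92712 + 98 \left(-34 + 12\right)} = \frac{1}{92712 + 98 \left(-22\right)} = \frac{1}{92712 - 2156} = \frac{1}{90556}$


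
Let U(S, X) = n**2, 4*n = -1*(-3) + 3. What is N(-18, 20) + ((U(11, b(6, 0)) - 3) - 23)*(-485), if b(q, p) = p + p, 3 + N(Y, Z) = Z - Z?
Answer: 46063/4 ≈ 11516.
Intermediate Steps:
N(Y, Z) = -3 (N(Y, Z) = -3 + (Z - Z) = -3 + 0 = -3)
b(q, p) = 2*p
n = 3/2 (n = (-1*(-3) + 3)/4 = (3 + 3)/4 = (1/4)*6 = 3/2 ≈ 1.5000)
U(S, X) = 9/4 (U(S, X) = (3/2)**2 = 9/4)
N(-18, 20) + ((U(11, b(6, 0)) - 3) - 23)*(-485) = -3 + ((9/4 - 3) - 23)*(-485) = -3 + (-3/4 - 23)*(-485) = -3 - 95/4*(-485) = -3 + 46075/4 = 46063/4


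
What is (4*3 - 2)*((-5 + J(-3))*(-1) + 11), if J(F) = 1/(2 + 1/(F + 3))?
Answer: 160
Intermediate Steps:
J(F) = 1/(2 + 1/(3 + F))
(4*3 - 2)*((-5 + J(-3))*(-1) + 11) = (4*3 - 2)*((-5 + (3 - 3)/(7 + 2*(-3)))*(-1) + 11) = (12 - 2)*((-5 + 0/(7 - 6))*(-1) + 11) = 10*((-5 + 0/1)*(-1) + 11) = 10*((-5 + 1*0)*(-1) + 11) = 10*((-5 + 0)*(-1) + 11) = 10*(-5*(-1) + 11) = 10*(5 + 11) = 10*16 = 160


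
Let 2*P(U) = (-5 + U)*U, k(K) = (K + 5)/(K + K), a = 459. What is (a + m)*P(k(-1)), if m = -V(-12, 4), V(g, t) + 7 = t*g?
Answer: 3598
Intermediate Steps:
V(g, t) = -7 + g*t (V(g, t) = -7 + t*g = -7 + g*t)
m = 55 (m = -(-7 - 12*4) = -(-7 - 48) = -1*(-55) = 55)
k(K) = (5 + K)/(2*K) (k(K) = (5 + K)/((2*K)) = (5 + K)*(1/(2*K)) = (5 + K)/(2*K))
P(U) = U*(-5 + U)/2 (P(U) = ((-5 + U)*U)/2 = (U*(-5 + U))/2 = U*(-5 + U)/2)
(a + m)*P(k(-1)) = (459 + 55)*(((1/2)*(5 - 1)/(-1))*(-5 + (1/2)*(5 - 1)/(-1))/2) = 514*(((1/2)*(-1)*4)*(-5 + (1/2)*(-1)*4)/2) = 514*((1/2)*(-2)*(-5 - 2)) = 514*((1/2)*(-2)*(-7)) = 514*7 = 3598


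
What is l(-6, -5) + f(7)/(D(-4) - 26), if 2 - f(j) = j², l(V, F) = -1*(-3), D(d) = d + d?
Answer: 149/34 ≈ 4.3824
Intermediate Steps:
D(d) = 2*d
l(V, F) = 3
f(j) = 2 - j²
l(-6, -5) + f(7)/(D(-4) - 26) = 3 + (2 - 1*7²)/(2*(-4) - 26) = 3 + (2 - 1*49)/(-8 - 26) = 3 + (2 - 49)/(-34) = 3 - 47*(-1/34) = 3 + 47/34 = 149/34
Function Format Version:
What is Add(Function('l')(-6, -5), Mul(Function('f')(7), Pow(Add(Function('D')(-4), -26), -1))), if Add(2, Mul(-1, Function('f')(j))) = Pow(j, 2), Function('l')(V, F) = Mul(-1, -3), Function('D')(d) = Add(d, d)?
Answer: Rational(149, 34) ≈ 4.3824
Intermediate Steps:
Function('D')(d) = Mul(2, d)
Function('l')(V, F) = 3
Function('f')(j) = Add(2, Mul(-1, Pow(j, 2)))
Add(Function('l')(-6, -5), Mul(Function('f')(7), Pow(Add(Function('D')(-4), -26), -1))) = Add(3, Mul(Add(2, Mul(-1, Pow(7, 2))), Pow(Add(Mul(2, -4), -26), -1))) = Add(3, Mul(Add(2, Mul(-1, 49)), Pow(Add(-8, -26), -1))) = Add(3, Mul(Add(2, -49), Pow(-34, -1))) = Add(3, Mul(-47, Rational(-1, 34))) = Add(3, Rational(47, 34)) = Rational(149, 34)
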